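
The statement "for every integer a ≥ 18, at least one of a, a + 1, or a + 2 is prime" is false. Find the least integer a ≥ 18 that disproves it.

a = 20

Check each integer a ≥ 18 in order until a, a + 1, a + 2 are all composite.
a = 18: 19 is prime.
a = 19: 19 is prime.
a = 20: 20 = 2 × 10; 21 = 3 × 7; 22 = 2 × 11 — all composite.
Hence a = 20 is a counterexample.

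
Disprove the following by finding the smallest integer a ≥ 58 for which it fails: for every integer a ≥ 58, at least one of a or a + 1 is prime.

a = 62

Check each integer a ≥ 58 in order until a, a + 1 are both composite.
For a = 58, 59, 60, 61 the conclusion holds.
a = 62: 62 = 2 × 31; 63 = 3 × 21 — both composite.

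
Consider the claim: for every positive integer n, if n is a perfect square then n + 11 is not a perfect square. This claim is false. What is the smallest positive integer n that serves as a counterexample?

n = 25

n = 1: 1 + 11 = 12, not a perfect square.
n = 4: 4 + 11 = 15, not a perfect square.
n = 9: 9 + 11 = 20, not a perfect square.
n = 16: 16 + 11 = 27, not a perfect square.
n = 25: 25 = 5² and 25 + 11 = 36 = 6².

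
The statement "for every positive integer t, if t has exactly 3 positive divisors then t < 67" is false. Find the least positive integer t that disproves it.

t = 121

A counterexample is any positive integer t such that t has exactly 3 positive divisors but the claim fails; we check each in order.
The first 4 eligible values, up to t = 49, all satisfy the conclusion.
t = 121: τ(121) = 3; 121 ≥ 67.
Hence t = 121 is a counterexample.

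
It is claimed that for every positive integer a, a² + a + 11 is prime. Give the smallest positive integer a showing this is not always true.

The first 9 eligible values, up to a = 9, all satisfy the conclusion.
a = 10: a² + a + 11 = 121 = 11 × 11, composite.
So a = 10 is the smallest counterexample.

a = 10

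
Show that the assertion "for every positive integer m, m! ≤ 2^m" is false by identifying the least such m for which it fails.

m = 4

For m = 1, 2, 3 the conclusion holds.
m = 4: m! = 24 and 2^m = 16, so 24 > 16.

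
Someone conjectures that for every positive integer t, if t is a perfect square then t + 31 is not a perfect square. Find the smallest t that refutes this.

t = 225

A counterexample is any positive integer t such that t is a perfect square but t + 31 is a perfect square; we check each in order.
The first 14 eligible values, up to t = 196, all satisfy the conclusion.
t = 225: 225 = 15² and 225 + 31 = 256 = 16².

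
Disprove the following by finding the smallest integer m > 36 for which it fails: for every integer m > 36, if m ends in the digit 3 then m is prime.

m = 63

We need the least integer m > 36 for which m ends in the digit 3 but m is not prime.
For m = 43, 53 the conclusion holds.
m = 63: 63 ends in 3; 63 = 3 × 21, composite.
So m = 63 is the smallest counterexample.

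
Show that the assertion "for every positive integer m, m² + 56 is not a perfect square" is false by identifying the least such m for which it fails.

A counterexample is any positive integer m such that m² + 56 is a perfect square; we check each in order.
m = 1: 1² + 56 = 57, not a perfect square.
m = 2: 2² + 56 = 60, not a perfect square.
m = 3: 3² + 56 = 65, not a perfect square.
m = 4: 4² + 56 = 72, not a perfect square.
m = 5: 5² + 56 = 81 = 9², a perfect square.

m = 5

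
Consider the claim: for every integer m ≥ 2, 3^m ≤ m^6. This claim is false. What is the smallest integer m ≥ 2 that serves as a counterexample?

For m = 2, 3, 4, 5, …, 12, 13, 14 the conclusion holds.
m = 15: 3^m = 14348907 and m^6 = 11390625, so 14348907 > 11390625.
So m = 15 is the smallest counterexample.

m = 15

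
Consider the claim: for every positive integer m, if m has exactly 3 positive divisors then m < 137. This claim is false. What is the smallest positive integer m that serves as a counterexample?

Check each positive integer m in order until m has exactly 3 positive divisors but the claim fails.
For m = 4, 9, 25, 49, 121 the conclusion holds.
m = 169: τ(169) = 3; 169 ≥ 137.

m = 169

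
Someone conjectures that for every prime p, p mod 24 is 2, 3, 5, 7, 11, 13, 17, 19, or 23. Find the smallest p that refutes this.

We need the least prime p for which the claim fails.
For p = 2, 3, 5, 7, …, 61, 67, 71 the conclusion holds.
p = 73: 73 mod 24 = 1 — not in {2, 3, 5, 7, 11, 13, 17, 19, 23}.
So p = 73 is the smallest counterexample.

p = 73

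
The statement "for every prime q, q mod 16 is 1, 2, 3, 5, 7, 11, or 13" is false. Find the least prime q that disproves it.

We need the least prime q for which the claim fails.
For q = 2, 3, 5, 7, 11, 13, 17, 19, 23, 29 the conclusion holds.
q = 31: 31 mod 16 = 15 — not in {1, 2, 3, 5, 7, 11, 13}.
So q = 31 is the smallest counterexample.

q = 31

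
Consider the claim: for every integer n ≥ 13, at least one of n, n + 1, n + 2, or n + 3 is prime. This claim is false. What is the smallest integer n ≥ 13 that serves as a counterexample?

n = 24

We need the least integer n ≥ 13 for which n, n + 1, n + 2, n + 3 are all composite.
The first 11 eligible values, up to n = 23, all satisfy the conclusion.
n = 24: 24 = 2 × 12; 25 = 5 × 5; 26 = 2 × 13; 27 = 3 × 9 — all composite.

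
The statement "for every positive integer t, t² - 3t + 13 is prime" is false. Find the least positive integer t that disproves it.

t = 12

For t = 1, 2, 3, 4, …, 9, 10, 11 the conclusion holds.
t = 12: t² - 3t + 13 = 121 = 11 × 11, composite.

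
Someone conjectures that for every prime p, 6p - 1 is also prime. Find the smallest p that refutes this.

p = 11

We need the least prime p for which 6p - 1 is not prime.
The first 4 eligible values, up to p = 7, all satisfy the conclusion.
p = 11: 6p - 1 = 65 = 5 × 13, not prime.
So p = 11 is the smallest counterexample.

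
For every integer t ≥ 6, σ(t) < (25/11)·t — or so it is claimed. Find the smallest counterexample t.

A counterexample is any integer t ≥ 6 such that the claim fails; we check each in order.
t = 6: σ(6) = 12; 12 < 150/11.
t = 7: σ(7) = 8; 8 < 175/11.
t = 8: σ(8) = 15; 15 < 200/11.
t = 9: σ(9) = 13; 13 < 225/11.
t = 10: σ(10) = 18; 18 < 250/11.
t = 11: σ(11) = 12; 12 < 25.
t = 12: σ(12) = 28; 28 ≥ 300/11.

t = 12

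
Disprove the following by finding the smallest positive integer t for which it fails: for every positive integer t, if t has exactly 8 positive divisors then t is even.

We need the least positive integer t for which t has exactly 8 positive divisors but t is odd.
The first 12 eligible values, up to t = 104, all satisfy the conclusion.
t = 105: divisors of 105: 1, 3, 5, 7, 15, 21, 35, 105; 105 is odd.

t = 105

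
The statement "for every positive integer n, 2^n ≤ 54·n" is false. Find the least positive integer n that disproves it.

A counterexample is any positive integer n such that 2^n > 54·n; we check each in order.
n = 1: 2^n = 2 and 54·n = 54, so 2 ≤ 54.
n = 2: 2^n = 4 and 54·n = 108, so 4 ≤ 108.
n = 3: 2^n = 8 and 54·n = 162, so 8 ≤ 162.
n = 4: 2^n = 16 and 54·n = 216, so 16 ≤ 216.
n = 5: 2^n = 32 and 54·n = 270, so 32 ≤ 270.
n = 6: 2^n = 64 and 54·n = 324, so 64 ≤ 324.
n = 7: 2^n = 128 and 54·n = 378, so 128 ≤ 378.
n = 8: 2^n = 256 and 54·n = 432, so 256 ≤ 432.
n = 9: 2^n = 512 and 54·n = 486, so 512 > 486.
So n = 9 is the smallest counterexample.

n = 9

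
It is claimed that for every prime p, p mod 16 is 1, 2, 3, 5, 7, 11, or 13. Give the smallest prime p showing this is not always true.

We need the least prime p for which the claim fails.
The first 10 eligible values, up to p = 29, all satisfy the conclusion.
p = 31: 31 mod 16 = 15 — not in {1, 2, 3, 5, 7, 11, 13}.
Thus p = 31 disproves the claim, and no smaller p works.

p = 31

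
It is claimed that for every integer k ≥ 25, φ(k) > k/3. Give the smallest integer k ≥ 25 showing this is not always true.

We need the least integer k ≥ 25 for which the claim fails.
The first 5 eligible values, up to k = 29, all satisfy the conclusion.
k = 30: φ(30) = 8 and 30/3 = 10, so φ(30) ≤ 30/3.
Hence k = 30 is a counterexample.

k = 30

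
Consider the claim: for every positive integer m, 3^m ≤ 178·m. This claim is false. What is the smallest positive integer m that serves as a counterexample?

m = 7

We need the least positive integer m for which 3^m > 178·m.
The first 6 eligible values, up to m = 6, all satisfy the conclusion.
m = 7: 3^m = 2187 and 178·m = 1246, so 2187 > 1246.
So m = 7 is the smallest counterexample.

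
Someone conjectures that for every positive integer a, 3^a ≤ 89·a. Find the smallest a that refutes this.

A counterexample is any positive integer a such that 3^a > 89·a; we check each in order.
For a = 1, 2, 3, 4, 5 the conclusion holds.
a = 6: 3^a = 729 and 89·a = 534, so 729 > 534.

a = 6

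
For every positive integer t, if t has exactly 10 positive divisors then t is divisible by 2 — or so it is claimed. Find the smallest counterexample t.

For t = 48, 80, 112, 162, 176, 208, 272, 304, 368 the conclusion holds.
t = 405: τ(405) = 10; 405 mod 2 = 1.

t = 405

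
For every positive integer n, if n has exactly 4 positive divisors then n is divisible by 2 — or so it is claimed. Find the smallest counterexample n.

Check each positive integer n in order until n has exactly 4 positive divisors but n is not divisible by 2.
The first 4 eligible values, up to n = 14, all satisfy the conclusion.
n = 15: τ(15) = 4; 15 mod 2 = 1.

n = 15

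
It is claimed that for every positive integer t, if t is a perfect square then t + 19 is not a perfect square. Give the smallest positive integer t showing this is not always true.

Check each positive integer t in order until t is a perfect square but t + 19 is a perfect square.
t = 1: 1 + 19 = 20, not a perfect square.
t = 4: 4 + 19 = 23, not a perfect square.
t = 9: 9 + 19 = 28, not a perfect square.
t = 16: 16 + 19 = 35, not a perfect square.
t = 25: 25 + 19 = 44, not a perfect square.
t = 36: 36 + 19 = 55, not a perfect square.
t = 49: 49 + 19 = 68, not a perfect square.
t = 64: 64 + 19 = 83, not a perfect square.
t = 81: 81 = 9² and 81 + 19 = 100 = 10².

t = 81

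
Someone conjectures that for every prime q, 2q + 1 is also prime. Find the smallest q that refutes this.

We need the least prime q for which 2q + 1 is not prime.
For q = 2, 3, 5 the conclusion holds.
q = 7: 2q + 1 = 15 = 3 × 5, not prime.
So q = 7 is the smallest counterexample.

q = 7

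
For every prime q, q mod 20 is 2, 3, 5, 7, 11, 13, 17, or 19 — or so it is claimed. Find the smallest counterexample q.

q = 29

The first 9 eligible values, up to q = 23, all satisfy the conclusion.
q = 29: 29 mod 20 = 9 — not in {2, 3, 5, 7, 11, 13, 17, 19}.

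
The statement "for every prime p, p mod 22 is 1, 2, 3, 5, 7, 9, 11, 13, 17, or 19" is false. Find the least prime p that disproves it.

The first 11 eligible values, up to p = 31, all satisfy the conclusion.
p = 37: 37 mod 22 = 15 — not in {1, 2, 3, 5, 7, 9, 11, 13, 17, 19}.
So p = 37 is the smallest counterexample.

p = 37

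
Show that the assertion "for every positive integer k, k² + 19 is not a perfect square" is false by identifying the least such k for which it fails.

k = 9

For k = 1, 2, 3, 4, 5, 6, 7, 8 the conclusion holds.
k = 9: 9² + 19 = 100 = 10², a perfect square.
So k = 9 is the smallest counterexample.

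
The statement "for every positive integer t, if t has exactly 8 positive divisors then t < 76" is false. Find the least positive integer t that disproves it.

t = 78

Check each positive integer t in order until t has exactly 8 positive divisors but the claim fails.
The first 8 eligible values, up to t = 70, all satisfy the conclusion.
t = 78: τ(78) = 8; 78 ≥ 76.
Hence t = 78 is a counterexample.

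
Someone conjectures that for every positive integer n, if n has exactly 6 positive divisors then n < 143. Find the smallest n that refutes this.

n = 147

For n = 12, 18, 20, 28, …, 116, 117, 124 the conclusion holds.
n = 147: τ(147) = 6; 147 ≥ 143.
So n = 147 is the smallest counterexample.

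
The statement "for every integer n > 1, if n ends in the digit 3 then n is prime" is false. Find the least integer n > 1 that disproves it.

n = 33

Check each integer n > 1 in order until n ends in the digit 3 but n is not prime.
For n = 3, 13, 23 the conclusion holds.
n = 33: 33 ends in 3; 33 = 3 × 11, composite.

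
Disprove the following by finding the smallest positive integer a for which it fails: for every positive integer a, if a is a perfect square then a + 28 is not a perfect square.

Check each positive integer a in order until a is a perfect square but a + 28 is a perfect square.
a = 1: 1 + 28 = 29, not a perfect square.
a = 4: 4 + 28 = 32, not a perfect square.
a = 9: 9 + 28 = 37, not a perfect square.
a = 16: 16 + 28 = 44, not a perfect square.
a = 25: 25 + 28 = 53, not a perfect square.
a = 36: 36 = 6² and 36 + 28 = 64 = 8².
Hence a = 36 is a counterexample.

a = 36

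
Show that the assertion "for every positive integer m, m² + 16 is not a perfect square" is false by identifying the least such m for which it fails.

m = 3

A counterexample is any positive integer m such that m² + 16 is a perfect square; we check each in order.
For m = 1, 2 the conclusion holds.
m = 3: 3² + 16 = 25 = 5², a perfect square.
Thus m = 3 disproves the claim, and no smaller m works.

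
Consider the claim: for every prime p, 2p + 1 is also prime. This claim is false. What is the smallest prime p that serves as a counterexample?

A counterexample is any prime p such that 2p + 1 is not prime; we check each in order.
p = 2: 2p + 1 = 5, prime.
p = 3: 2p + 1 = 7, prime.
p = 5: 2p + 1 = 11, prime.
p = 7: 2p + 1 = 15 = 3 × 5, not prime.
So p = 7 is the smallest counterexample.

p = 7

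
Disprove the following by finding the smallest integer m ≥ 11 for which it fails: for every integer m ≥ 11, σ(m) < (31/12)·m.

We need the least integer m ≥ 11 for which the claim fails.
For m = 11, 12, 13, 14, …, 45, 46, 47 the conclusion holds.
m = 48: σ(48) = 124; 124 ≥ 124.

m = 48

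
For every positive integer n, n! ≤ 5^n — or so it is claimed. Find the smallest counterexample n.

n = 12

A counterexample is any positive integer n such that n! > 5^n; we check each in order.
For n = 1, 2, 3, 4, …, 9, 10, 11 the conclusion holds.
n = 12: n! = 479001600 and 5^n = 244140625, so 479001600 > 244140625.
So n = 12 is the smallest counterexample.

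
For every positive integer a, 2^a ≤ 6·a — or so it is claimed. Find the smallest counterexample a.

A counterexample is any positive integer a such that 2^a > 6·a; we check each in order.
The first 4 eligible values, up to a = 4, all satisfy the conclusion.
a = 5: 2^a = 32 and 6·a = 30, so 32 > 30.
Hence a = 5 is a counterexample.

a = 5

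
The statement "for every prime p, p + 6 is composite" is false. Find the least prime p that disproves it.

For p = 2, 3 the conclusion holds.
p = 5: p + 6 = 11, prime — not composite.

p = 5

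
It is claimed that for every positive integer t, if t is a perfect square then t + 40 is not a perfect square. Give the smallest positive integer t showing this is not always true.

t = 9

For t = 1, 4 the conclusion holds.
t = 9: 9 = 3² and 9 + 40 = 49 = 7².
So t = 9 is the smallest counterexample.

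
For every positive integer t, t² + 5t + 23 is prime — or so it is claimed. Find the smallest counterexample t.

t = 14

For t = 1, 2, 3, 4, …, 11, 12, 13 the conclusion holds.
t = 14: t² + 5t + 23 = 289 = 17 × 17, composite.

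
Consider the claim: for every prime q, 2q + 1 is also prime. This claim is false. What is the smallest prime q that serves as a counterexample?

q = 7

A counterexample is any prime q such that 2q + 1 is not prime; we check each in order.
For q = 2, 3, 5 the conclusion holds.
q = 7: 2q + 1 = 15 = 3 × 5, not prime.
Hence q = 7 is a counterexample.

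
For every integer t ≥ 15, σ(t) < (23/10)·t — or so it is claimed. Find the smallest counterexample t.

t = 24

We need the least integer t ≥ 15 for which the claim fails.
The first 9 eligible values, up to t = 23, all satisfy the conclusion.
t = 24: σ(24) = 60; 60 ≥ 276/5.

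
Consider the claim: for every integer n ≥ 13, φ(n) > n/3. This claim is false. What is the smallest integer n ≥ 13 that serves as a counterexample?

n = 18

A counterexample is any integer n ≥ 13 such that the claim fails; we check each in order.
For n = 13, 14, 15, 16, 17 the conclusion holds.
n = 18: φ(18) = 6 and 18/3 = 6, so φ(18) ≤ 18/3.
Hence n = 18 is a counterexample.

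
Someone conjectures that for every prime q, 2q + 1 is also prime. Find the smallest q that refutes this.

Check each prime q in order until 2q + 1 is not prime.
q = 2: 2q + 1 = 5, prime.
q = 3: 2q + 1 = 7, prime.
q = 5: 2q + 1 = 11, prime.
q = 7: 2q + 1 = 15 = 3 × 5, not prime.
So q = 7 is the smallest counterexample.

q = 7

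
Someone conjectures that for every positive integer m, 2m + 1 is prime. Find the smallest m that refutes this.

m = 4

m = 1: 2m + 1 = 3, prime.
m = 2: 2m + 1 = 5, prime.
m = 3: 2m + 1 = 7, prime.
m = 4: 2m + 1 = 9 = 3 × 3, composite.
So m = 4 is the smallest counterexample.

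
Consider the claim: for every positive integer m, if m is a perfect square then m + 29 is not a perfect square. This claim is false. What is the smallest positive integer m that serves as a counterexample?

Check each positive integer m in order until m is a perfect square but m + 29 is a perfect square.
For m = 1, 4, 9, 16, …, 121, 144, 169 the conclusion holds.
m = 196: 196 = 14² and 196 + 29 = 225 = 15².

m = 196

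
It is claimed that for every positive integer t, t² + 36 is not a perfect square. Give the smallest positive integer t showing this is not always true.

t = 8

We need the least positive integer t for which t² + 36 is a perfect square.
For t = 1, 2, 3, 4, 5, 6, 7 the conclusion holds.
t = 8: 8² + 36 = 100 = 10², a perfect square.
Thus t = 8 disproves the claim, and no smaller t works.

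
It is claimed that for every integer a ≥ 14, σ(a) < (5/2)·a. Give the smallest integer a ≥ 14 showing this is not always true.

We need the least integer a ≥ 14 for which the claim fails.
The first 10 eligible values, up to a = 23, all satisfy the conclusion.
a = 24: σ(24) = 60; 60 ≥ 60.
Hence a = 24 is a counterexample.

a = 24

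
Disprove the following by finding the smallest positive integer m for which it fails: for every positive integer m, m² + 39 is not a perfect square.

m = 5

Check each positive integer m in order until m² + 39 is a perfect square.
For m = 1, 2, 3, 4 the conclusion holds.
m = 5: 5² + 39 = 64 = 8², a perfect square.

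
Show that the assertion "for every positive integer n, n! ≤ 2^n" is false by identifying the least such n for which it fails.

For n = 1, 2, 3 the conclusion holds.
n = 4: n! = 24 and 2^n = 16, so 24 > 16.

n = 4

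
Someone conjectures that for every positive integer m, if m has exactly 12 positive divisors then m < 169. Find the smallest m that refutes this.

m = 198

The first 12 eligible values, up to m = 160, all satisfy the conclusion.
m = 198: τ(198) = 12; 198 ≥ 169.
So m = 198 is the smallest counterexample.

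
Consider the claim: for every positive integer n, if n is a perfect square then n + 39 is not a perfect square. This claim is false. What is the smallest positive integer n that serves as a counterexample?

n = 25

We need the least positive integer n for which n is a perfect square but n + 39 is a perfect square.
For n = 1, 4, 9, 16 the conclusion holds.
n = 25: 25 = 5² and 25 + 39 = 64 = 8².
Hence n = 25 is a counterexample.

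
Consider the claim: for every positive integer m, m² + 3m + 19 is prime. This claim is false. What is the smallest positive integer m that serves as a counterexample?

We need the least positive integer m for which m² + 3m + 19 is not prime.
For m = 1, 2, 3, 4, …, 12, 13, 14 the conclusion holds.
m = 15: m² + 3m + 19 = 289 = 17 × 17, composite.
So m = 15 is the smallest counterexample.

m = 15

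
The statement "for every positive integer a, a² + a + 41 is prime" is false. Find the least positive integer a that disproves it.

a = 40

A counterexample is any positive integer a such that a² + a + 41 is not prime; we check each in order.
For a = 1, 2, 3, 4, …, 37, 38, 39 the conclusion holds.
a = 40: a² + a + 41 = 1681 = 41 × 41, composite.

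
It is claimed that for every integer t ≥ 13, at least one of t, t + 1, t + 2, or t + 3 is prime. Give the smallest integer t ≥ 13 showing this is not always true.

A counterexample is any integer t ≥ 13 such that t, t + 1, t + 2, t + 3 are all composite; we check each in order.
For t = 13, 14, 15, 16, …, 21, 22, 23 the conclusion holds.
t = 24: 24 = 2 × 12; 25 = 5 × 5; 26 = 2 × 13; 27 = 3 × 9 — all composite.

t = 24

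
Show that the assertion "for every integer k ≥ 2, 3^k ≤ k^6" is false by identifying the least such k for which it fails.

For k = 2, 3, 4, 5, …, 12, 13, 14 the conclusion holds.
k = 15: 3^k = 14348907 and k^6 = 11390625, so 14348907 > 11390625.
So k = 15 is the smallest counterexample.

k = 15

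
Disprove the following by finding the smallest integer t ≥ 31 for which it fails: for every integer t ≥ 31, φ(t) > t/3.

For t = 31, 32, 33, 34, 35 the conclusion holds.
t = 36: φ(36) = 12 and 36/3 = 12, so φ(36) ≤ 36/3.
So t = 36 is the smallest counterexample.

t = 36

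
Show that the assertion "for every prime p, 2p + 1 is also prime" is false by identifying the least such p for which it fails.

p = 2: 2p + 1 = 5, prime.
p = 3: 2p + 1 = 7, prime.
p = 5: 2p + 1 = 11, prime.
p = 7: 2p + 1 = 15 = 3 × 5, not prime.
Hence p = 7 is a counterexample.

p = 7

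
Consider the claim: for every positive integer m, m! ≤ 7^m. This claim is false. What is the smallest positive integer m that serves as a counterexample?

m = 17

Check each positive integer m in order until m! > 7^m.
For m = 1, 2, 3, 4, …, 14, 15, 16 the conclusion holds.
m = 17: m! = 355687428096000 and 7^m = 232630513987207, so 355687428096000 > 232630513987207.
Hence m = 17 is a counterexample.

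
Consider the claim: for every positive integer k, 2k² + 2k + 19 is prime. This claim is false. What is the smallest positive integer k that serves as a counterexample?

k = 18

For k = 1, 2, 3, 4, …, 15, 16, 17 the conclusion holds.
k = 18: 2k² + 2k + 19 = 703 = 19 × 37, composite.
So k = 18 is the smallest counterexample.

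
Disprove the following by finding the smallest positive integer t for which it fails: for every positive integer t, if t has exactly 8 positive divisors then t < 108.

We need the least positive integer t for which t has exactly 8 positive divisors but the claim fails.
For t = 24, 30, 40, 42, …, 102, 104, 105 the conclusion holds.
t = 110: τ(110) = 8; 110 ≥ 108.

t = 110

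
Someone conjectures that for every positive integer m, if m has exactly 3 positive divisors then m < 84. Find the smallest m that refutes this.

For m = 4, 9, 25, 49 the conclusion holds.
m = 121: τ(121) = 3; 121 ≥ 84.
So m = 121 is the smallest counterexample.

m = 121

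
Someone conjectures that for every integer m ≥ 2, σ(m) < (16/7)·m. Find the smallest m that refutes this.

The first 10 eligible values, up to m = 11, all satisfy the conclusion.
m = 12: σ(12) = 28; 28 ≥ 192/7.
Hence m = 12 is a counterexample.

m = 12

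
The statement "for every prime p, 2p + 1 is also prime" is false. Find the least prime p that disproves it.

p = 7

We need the least prime p for which 2p + 1 is not prime.
For p = 2, 3, 5 the conclusion holds.
p = 7: 2p + 1 = 15 = 3 × 5, not prime.
So p = 7 is the smallest counterexample.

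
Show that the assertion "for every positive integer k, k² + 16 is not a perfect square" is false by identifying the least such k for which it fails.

k = 3

Check each positive integer k in order until k² + 16 is a perfect square.
For k = 1, 2 the conclusion holds.
k = 3: 3² + 16 = 25 = 5², a perfect square.
Hence k = 3 is a counterexample.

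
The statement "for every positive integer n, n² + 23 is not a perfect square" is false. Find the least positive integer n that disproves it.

n = 11

For n = 1, 2, 3, 4, 5, 6, 7, 8, 9, 10 the conclusion holds.
n = 11: 11² + 23 = 144 = 12², a perfect square.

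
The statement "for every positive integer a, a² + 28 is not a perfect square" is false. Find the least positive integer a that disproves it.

a = 6

a = 1: 1² + 28 = 29, not a perfect square.
a = 2: 2² + 28 = 32, not a perfect square.
a = 3: 3² + 28 = 37, not a perfect square.
a = 4: 4² + 28 = 44, not a perfect square.
a = 5: 5² + 28 = 53, not a perfect square.
a = 6: 6² + 28 = 64 = 8², a perfect square.
Thus a = 6 disproves the claim, and no smaller a works.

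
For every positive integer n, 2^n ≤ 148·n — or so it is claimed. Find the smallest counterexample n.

A counterexample is any positive integer n such that 2^n > 148·n; we check each in order.
For n = 1, 2, 3, 4, 5, 6, 7, 8, 9, 10 the conclusion holds.
n = 11: 2^n = 2048 and 148·n = 1628, so 2048 > 1628.
Thus n = 11 disproves the claim, and no smaller n works.

n = 11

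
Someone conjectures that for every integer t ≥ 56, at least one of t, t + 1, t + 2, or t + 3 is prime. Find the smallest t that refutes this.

t = 62

For t = 56, 57, 58, 59, 60, 61 the conclusion holds.
t = 62: 62 = 2 × 31; 63 = 3 × 21; 64 = 2 × 32; 65 = 5 × 13 — all composite.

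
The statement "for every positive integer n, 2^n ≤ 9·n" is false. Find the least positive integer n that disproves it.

For n = 1, 2, 3, 4, 5 the conclusion holds.
n = 6: 2^n = 64 and 9·n = 54, so 64 > 54.
Thus n = 6 disproves the claim, and no smaller n works.

n = 6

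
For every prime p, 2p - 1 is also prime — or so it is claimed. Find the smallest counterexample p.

p = 2: 2p - 1 = 3, prime.
p = 3: 2p - 1 = 5, prime.
p = 5: 2p - 1 = 9 = 3 × 3, not prime.

p = 5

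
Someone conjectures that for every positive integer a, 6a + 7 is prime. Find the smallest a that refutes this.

a = 3

A counterexample is any positive integer a such that 6a + 7 is not prime; we check each in order.
For a = 1, 2 the conclusion holds.
a = 3: 6a + 7 = 25 = 5 × 5, composite.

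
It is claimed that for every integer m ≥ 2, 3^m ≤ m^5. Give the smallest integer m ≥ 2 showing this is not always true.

m = 11

Check each integer m ≥ 2 in order until 3^m > m^5.
For m = 2, 3, 4, 5, 6, 7, 8, 9, 10 the conclusion holds.
m = 11: 3^m = 177147 and m^5 = 161051, so 177147 > 161051.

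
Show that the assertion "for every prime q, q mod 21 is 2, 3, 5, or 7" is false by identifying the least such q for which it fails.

q = 11

The first 4 eligible values, up to q = 7, all satisfy the conclusion.
q = 11: 11 mod 21 = 11 — not in {2, 3, 5, 7}.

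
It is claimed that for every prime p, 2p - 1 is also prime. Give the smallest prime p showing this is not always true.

A counterexample is any prime p such that 2p - 1 is not prime; we check each in order.
For p = 2, 3 the conclusion holds.
p = 5: 2p - 1 = 9 = 3 × 3, not prime.
Hence p = 5 is a counterexample.

p = 5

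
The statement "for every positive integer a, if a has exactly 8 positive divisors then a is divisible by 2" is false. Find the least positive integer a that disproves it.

We need the least positive integer a for which a has exactly 8 positive divisors but a is not divisible by 2.
The first 12 eligible values, up to a = 104, all satisfy the conclusion.
a = 105: τ(105) = 8; 105 mod 2 = 1.
Thus a = 105 disproves the claim, and no smaller a works.

a = 105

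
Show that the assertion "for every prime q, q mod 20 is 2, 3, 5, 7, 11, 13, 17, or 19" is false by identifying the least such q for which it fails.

q = 29

Check each prime q in order until the claim fails.
For q = 2, 3, 5, 7, 11, 13, 17, 19, 23 the conclusion holds.
q = 29: 29 mod 20 = 9 — not in {2, 3, 5, 7, 11, 13, 17, 19}.
Thus q = 29 disproves the claim, and no smaller q works.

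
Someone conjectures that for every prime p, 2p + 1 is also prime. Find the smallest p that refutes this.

p = 7

Check each prime p in order until 2p + 1 is not prime.
p = 2: 2p + 1 = 5, prime.
p = 3: 2p + 1 = 7, prime.
p = 5: 2p + 1 = 11, prime.
p = 7: 2p + 1 = 15 = 3 × 5, not prime.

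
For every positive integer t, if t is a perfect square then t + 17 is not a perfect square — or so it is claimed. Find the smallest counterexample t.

t = 64

For t = 1, 4, 9, 16, 25, 36, 49 the conclusion holds.
t = 64: 64 = 8² and 64 + 17 = 81 = 9².
Hence t = 64 is a counterexample.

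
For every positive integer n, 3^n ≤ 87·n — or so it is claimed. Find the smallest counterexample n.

n = 6

We need the least positive integer n for which 3^n > 87·n.
The first 5 eligible values, up to n = 5, all satisfy the conclusion.
n = 6: 3^n = 729 and 87·n = 522, so 729 > 522.
Thus n = 6 disproves the claim, and no smaller n works.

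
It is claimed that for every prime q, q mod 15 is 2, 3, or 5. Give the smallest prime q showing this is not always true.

q = 7

For q = 2, 3, 5 the conclusion holds.
q = 7: 7 mod 15 = 7 — not in {2, 3, 5}.
Thus q = 7 disproves the claim, and no smaller q works.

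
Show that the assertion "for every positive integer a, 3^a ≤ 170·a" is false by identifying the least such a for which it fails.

a = 7

a = 1: 3^a = 3 and 170·a = 170, so 3 ≤ 170.
a = 2: 3^a = 9 and 170·a = 340, so 9 ≤ 340.
a = 3: 3^a = 27 and 170·a = 510, so 27 ≤ 510.
a = 4: 3^a = 81 and 170·a = 680, so 81 ≤ 680.
a = 5: 3^a = 243 and 170·a = 850, so 243 ≤ 850.
a = 6: 3^a = 729 and 170·a = 1020, so 729 ≤ 1020.
a = 7: 3^a = 2187 and 170·a = 1190, so 2187 > 1190.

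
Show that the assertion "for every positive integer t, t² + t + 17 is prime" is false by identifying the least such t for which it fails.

t = 16

For t = 1, 2, 3, 4, …, 13, 14, 15 the conclusion holds.
t = 16: t² + t + 17 = 289 = 17 × 17, composite.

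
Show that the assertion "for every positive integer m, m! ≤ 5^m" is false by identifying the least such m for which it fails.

Check each positive integer m in order until m! > 5^m.
For m = 1, 2, 3, 4, …, 9, 10, 11 the conclusion holds.
m = 12: m! = 479001600 and 5^m = 244140625, so 479001600 > 244140625.

m = 12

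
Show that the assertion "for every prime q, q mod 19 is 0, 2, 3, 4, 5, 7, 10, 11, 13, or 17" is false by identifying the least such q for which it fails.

q = 31

We need the least prime q for which the claim fails.
The first 10 eligible values, up to q = 29, all satisfy the conclusion.
q = 31: 31 mod 19 = 12 — not in {0, 2, 3, 4, 5, 7, 10, 11, 13, 17}.
Hence q = 31 is a counterexample.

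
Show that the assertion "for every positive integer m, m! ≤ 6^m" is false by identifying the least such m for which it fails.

Check each positive integer m in order until m! > 6^m.
For m = 1, 2, 3, 4, …, 11, 12, 13 the conclusion holds.
m = 14: m! = 87178291200 and 6^m = 78364164096, so 87178291200 > 78364164096.

m = 14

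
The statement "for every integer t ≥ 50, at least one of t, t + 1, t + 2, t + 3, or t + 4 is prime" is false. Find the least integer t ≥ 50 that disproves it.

We need the least integer t ≥ 50 for which t, t + 1, t + 2, t + 3, t + 4 are all composite.
t = 50: 53 is prime.
t = 51: 53 is prime.
t = 52: 53 is prime.
t = 53: 53 is prime.
t = 54: 54 = 2 × 27; 55 = 5 × 11; 56 = 2 × 28; 57 = 3 × 19; 58 = 2 × 29 — all composite.

t = 54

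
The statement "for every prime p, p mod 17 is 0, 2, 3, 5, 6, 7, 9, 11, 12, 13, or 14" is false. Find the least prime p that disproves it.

A counterexample is any prime p such that the claim fails; we check each in order.
The first 16 eligible values, up to p = 53, all satisfy the conclusion.
p = 59: 59 mod 17 = 8 — not in {0, 2, 3, 5, 6, 7, 9, 11, 12, 13, 14}.
Thus p = 59 disproves the claim, and no smaller p works.

p = 59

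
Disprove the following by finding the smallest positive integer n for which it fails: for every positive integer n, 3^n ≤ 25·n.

n = 5

Check each positive integer n in order until 3^n > 25·n.
The first 4 eligible values, up to n = 4, all satisfy the conclusion.
n = 5: 3^n = 243 and 25·n = 125, so 243 > 125.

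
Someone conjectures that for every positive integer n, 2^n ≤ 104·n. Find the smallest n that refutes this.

Check each positive integer n in order until 2^n > 104·n.
For n = 1, 2, 3, 4, 5, 6, 7, 8, 9, 10 the conclusion holds.
n = 11: 2^n = 2048 and 104·n = 1144, so 2048 > 1144.
So n = 11 is the smallest counterexample.

n = 11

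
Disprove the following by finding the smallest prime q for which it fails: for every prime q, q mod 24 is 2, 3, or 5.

q = 2: 2 mod 24 = 2.
q = 3: 3 mod 24 = 3.
q = 5: 5 mod 24 = 5.
q = 7: 7 mod 24 = 7 — not in {2, 3, 5}.
Thus q = 7 disproves the claim, and no smaller q works.

q = 7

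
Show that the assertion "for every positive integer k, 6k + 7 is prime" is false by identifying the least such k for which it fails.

k = 1: 6k + 7 = 13, prime.
k = 2: 6k + 7 = 19, prime.
k = 3: 6k + 7 = 25 = 5 × 5, composite.

k = 3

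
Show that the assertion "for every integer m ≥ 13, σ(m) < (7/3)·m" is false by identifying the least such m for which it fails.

A counterexample is any integer m ≥ 13 such that the claim fails; we check each in order.
For m = 13, 14, 15, 16, …, 21, 22, 23 the conclusion holds.
m = 24: σ(24) = 60; 60 ≥ 56.

m = 24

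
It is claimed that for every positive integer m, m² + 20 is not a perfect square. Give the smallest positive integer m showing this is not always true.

m = 4

Check each positive integer m in order until m² + 20 is a perfect square.
m = 1: 1² + 20 = 21, not a perfect square.
m = 2: 2² + 20 = 24, not a perfect square.
m = 3: 3² + 20 = 29, not a perfect square.
m = 4: 4² + 20 = 36 = 6², a perfect square.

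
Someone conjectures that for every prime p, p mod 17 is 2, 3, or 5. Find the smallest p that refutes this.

p = 7

Check each prime p in order until the claim fails.
p = 2: 2 mod 17 = 2.
p = 3: 3 mod 17 = 3.
p = 5: 5 mod 17 = 5.
p = 7: 7 mod 17 = 7 — not in {2, 3, 5}.
Thus p = 7 disproves the claim, and no smaller p works.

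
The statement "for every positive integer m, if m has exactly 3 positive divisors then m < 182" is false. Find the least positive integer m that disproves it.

m = 289

Check each positive integer m in order until m has exactly 3 positive divisors but the claim fails.
m = 4: τ(4) = 3; 4 < 182.
m = 9: τ(9) = 3; 9 < 182.
m = 25: τ(25) = 3; 25 < 182.
m = 49: τ(49) = 3; 49 < 182.
m = 121: τ(121) = 3; 121 < 182.
m = 169: τ(169) = 3; 169 < 182.
m = 289: τ(289) = 3; 289 ≥ 182.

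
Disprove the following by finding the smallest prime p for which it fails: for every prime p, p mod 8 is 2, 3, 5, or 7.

Check each prime p in order until the claim fails.
For p = 2, 3, 5, 7, 11, 13 the conclusion holds.
p = 17: 17 mod 8 = 1 — not in {2, 3, 5, 7}.

p = 17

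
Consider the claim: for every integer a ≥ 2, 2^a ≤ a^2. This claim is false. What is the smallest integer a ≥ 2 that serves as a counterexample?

a = 2: 2^a = 4 and a^2 = 4, so 4 ≤ 4.
a = 3: 2^a = 8 and a^2 = 9, so 8 ≤ 9.
a = 4: 2^a = 16 and a^2 = 16, so 16 ≤ 16.
a = 5: 2^a = 32 and a^2 = 25, so 32 > 25.
Thus a = 5 disproves the claim, and no smaller a works.

a = 5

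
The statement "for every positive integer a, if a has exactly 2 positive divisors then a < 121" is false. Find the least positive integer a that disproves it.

The first 30 eligible values, up to a = 113, all satisfy the conclusion.
a = 127: τ(127) = 2; 127 ≥ 121.

a = 127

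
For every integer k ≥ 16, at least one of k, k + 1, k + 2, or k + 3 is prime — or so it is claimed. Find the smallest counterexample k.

k = 24

A counterexample is any integer k ≥ 16 such that k, k + 1, k + 2, k + 3 are all composite; we check each in order.
For k = 16, 17, 18, 19, 20, 21, 22, 23 the conclusion holds.
k = 24: 24 = 2 × 12; 25 = 5 × 5; 26 = 2 × 13; 27 = 3 × 9 — all composite.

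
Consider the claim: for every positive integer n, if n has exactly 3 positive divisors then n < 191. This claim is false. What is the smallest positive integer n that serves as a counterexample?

We need the least positive integer n for which n has exactly 3 positive divisors but the claim fails.
The first 6 eligible values, up to n = 169, all satisfy the conclusion.
n = 289: τ(289) = 3; 289 ≥ 191.
So n = 289 is the smallest counterexample.

n = 289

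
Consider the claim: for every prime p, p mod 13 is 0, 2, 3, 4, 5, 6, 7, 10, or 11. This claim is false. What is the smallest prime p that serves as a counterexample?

We need the least prime p for which the claim fails.
The first 14 eligible values, up to p = 43, all satisfy the conclusion.
p = 47: 47 mod 13 = 8 — not in {0, 2, 3, 4, 5, 6, 7, 10, 11}.

p = 47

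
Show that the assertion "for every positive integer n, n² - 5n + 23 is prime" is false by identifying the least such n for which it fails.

For n = 1, 2, 3, 4, …, 16, 17, 18 the conclusion holds.
n = 19: n² - 5n + 23 = 289 = 17 × 17, composite.
Thus n = 19 disproves the claim, and no smaller n works.

n = 19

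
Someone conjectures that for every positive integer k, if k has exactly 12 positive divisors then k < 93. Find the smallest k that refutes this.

Check each positive integer k in order until k has exactly 12 positive divisors but the claim fails.
k = 60: τ(60) = 12; 60 < 93.
k = 72: τ(72) = 12; 72 < 93.
k = 84: τ(84) = 12; 84 < 93.
k = 90: τ(90) = 12; 90 < 93.
k = 96: τ(96) = 12; 96 ≥ 93.

k = 96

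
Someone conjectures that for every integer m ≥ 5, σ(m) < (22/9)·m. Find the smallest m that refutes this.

m = 24

For m = 5, 6, 7, 8, …, 21, 22, 23 the conclusion holds.
m = 24: σ(24) = 60; 60 ≥ 176/3.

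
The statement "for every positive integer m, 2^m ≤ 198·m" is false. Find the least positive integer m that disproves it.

m = 12

Check each positive integer m in order until 2^m > 198·m.
For m = 1, 2, 3, 4, …, 9, 10, 11 the conclusion holds.
m = 12: 2^m = 4096 and 198·m = 2376, so 4096 > 2376.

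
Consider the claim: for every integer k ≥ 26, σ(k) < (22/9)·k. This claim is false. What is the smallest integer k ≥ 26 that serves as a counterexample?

k = 36

We need the least integer k ≥ 26 for which the claim fails.
For k = 26, 27, 28, 29, 30, 31, 32, 33, 34, 35 the conclusion holds.
k = 36: σ(36) = 91; 91 ≥ 88.
Thus k = 36 disproves the claim, and no smaller k works.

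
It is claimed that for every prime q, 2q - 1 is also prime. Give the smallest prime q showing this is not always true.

A counterexample is any prime q such that 2q - 1 is not prime; we check each in order.
For q = 2, 3 the conclusion holds.
q = 5: 2q - 1 = 9 = 3 × 3, not prime.

q = 5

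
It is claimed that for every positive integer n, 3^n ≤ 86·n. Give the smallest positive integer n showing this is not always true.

n = 6

For n = 1, 2, 3, 4, 5 the conclusion holds.
n = 6: 3^n = 729 and 86·n = 516, so 729 > 516.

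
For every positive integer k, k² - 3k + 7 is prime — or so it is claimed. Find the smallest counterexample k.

k = 6

A counterexample is any positive integer k such that k² - 3k + 7 is not prime; we check each in order.
The first 5 eligible values, up to k = 5, all satisfy the conclusion.
k = 6: k² - 3k + 7 = 25 = 5 × 5, composite.
Thus k = 6 disproves the claim, and no smaller k works.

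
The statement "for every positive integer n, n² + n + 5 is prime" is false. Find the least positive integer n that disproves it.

n = 4

We need the least positive integer n for which n² + n + 5 is not prime.
n = 1: n² + n + 5 = 7, prime.
n = 2: n² + n + 5 = 11, prime.
n = 3: n² + n + 5 = 17, prime.
n = 4: n² + n + 5 = 25 = 5 × 5, composite.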